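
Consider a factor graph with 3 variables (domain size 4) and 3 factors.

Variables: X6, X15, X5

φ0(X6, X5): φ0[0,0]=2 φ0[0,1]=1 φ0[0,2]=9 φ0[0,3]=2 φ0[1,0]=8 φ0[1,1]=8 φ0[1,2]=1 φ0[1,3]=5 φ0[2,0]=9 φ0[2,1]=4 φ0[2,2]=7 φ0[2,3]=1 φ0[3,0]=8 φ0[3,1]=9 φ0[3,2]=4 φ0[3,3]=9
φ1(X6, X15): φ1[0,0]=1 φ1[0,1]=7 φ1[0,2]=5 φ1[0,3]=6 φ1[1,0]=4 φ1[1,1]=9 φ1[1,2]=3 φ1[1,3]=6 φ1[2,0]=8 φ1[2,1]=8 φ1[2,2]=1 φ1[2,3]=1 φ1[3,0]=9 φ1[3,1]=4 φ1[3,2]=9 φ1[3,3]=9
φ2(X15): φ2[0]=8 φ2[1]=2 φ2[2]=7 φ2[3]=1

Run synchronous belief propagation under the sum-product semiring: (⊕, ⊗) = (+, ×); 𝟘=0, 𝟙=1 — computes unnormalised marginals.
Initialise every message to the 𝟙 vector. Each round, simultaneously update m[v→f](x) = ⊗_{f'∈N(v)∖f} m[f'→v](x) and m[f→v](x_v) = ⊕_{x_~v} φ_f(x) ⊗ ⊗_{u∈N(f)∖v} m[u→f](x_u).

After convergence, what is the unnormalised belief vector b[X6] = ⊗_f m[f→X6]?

b[X6] = [882, 1694, 1848, 4560]

init: all messages = 𝟙 over 4 values
r1 m[φ0→X6] = [14, 22, 21, 30]
r1 m[φ0→X5] = [27, 22, 21, 17]
r1 m[φ1→X6] = [19, 22, 18, 31]
r1 m[φ1→X15] = [22, 28, 18, 22]
r1 m[φ2→X15] = [8, 2, 7, 1]
r1 m[X6→φ0] = [1, 1, 1, 1]
r1 m[X6→φ1] = [1, 1, 1, 1]
r1 m[X15→φ1] = [1, 1, 1, 1]
r1 m[X15→φ2] = [1, 1, 1, 1]
r1 m[X5→φ0] = [1, 1, 1, 1]
r2 m[φ0→X6] = [14, 22, 21, 30]
r2 m[φ0→X5] = [27, 22, 21, 17]
r2 m[φ1→X6] = [19, 22, 18, 31]
r2 m[φ1→X15] = [22, 28, 18, 22]
r2 m[φ2→X15] = [8, 2, 7, 1]
r2 m[X6→φ0] = [19, 22, 18, 31]
r2 m[X6→φ1] = [14, 22, 21, 30]
r2 m[X15→φ1] = [8, 2, 7, 1]
r2 m[X15→φ2] = [22, 28, 18, 22]
r2 m[X5→φ0] = [1, 1, 1, 1]
r3 m[φ0→X6] = [14, 22, 21, 30]
r3 m[φ0→X5] = [624, 546, 443, 445]
r3 m[φ1→X6] = [63, 77, 88, 152]
r3 m[φ1→X15] = [540, 584, 427, 507]
r3 m[φ2→X15] = [8, 2, 7, 1]
r3 m[X6→φ0] = [19, 22, 18, 31]
r3 m[X6→φ1] = [14, 22, 21, 30]
r3 m[X15→φ1] = [8, 2, 7, 1]
r3 m[X15→φ2] = [22, 28, 18, 22]
r3 m[X5→φ0] = [1, 1, 1, 1]
r4 m[φ0→X6] = [14, 22, 21, 30]
r4 m[φ0→X5] = [624, 546, 443, 445]
r4 m[φ1→X6] = [63, 77, 88, 152]
r4 m[φ1→X15] = [540, 584, 427, 507]
r4 m[φ2→X15] = [8, 2, 7, 1]
r4 m[X6→φ0] = [63, 77, 88, 152]
r4 m[X6→φ1] = [14, 22, 21, 30]
r4 m[X15→φ1] = [8, 2, 7, 1]
r4 m[X15→φ2] = [540, 584, 427, 507]
r4 m[X5→φ0] = [1, 1, 1, 1]
r5 m[φ0→X6] = [14, 22, 21, 30]
r5 m[φ0→X5] = [2750, 2399, 1868, 1967]
r5 m[φ1→X6] = [63, 77, 88, 152]
r5 m[φ1→X15] = [540, 584, 427, 507]
r5 m[φ2→X15] = [8, 2, 7, 1]
r5 m[X6→φ0] = [63, 77, 88, 152]
r5 m[X6→φ1] = [14, 22, 21, 30]
r5 m[X15→φ1] = [8, 2, 7, 1]
r5 m[X15→φ2] = [540, 584, 427, 507]
r5 m[X5→φ0] = [1, 1, 1, 1]
r6 m[φ0→X6] = [14, 22, 21, 30]
r6 m[φ0→X5] = [2750, 2399, 1868, 1967]
r6 m[φ1→X6] = [63, 77, 88, 152]
r6 m[φ1→X15] = [540, 584, 427, 507]
r6 m[φ2→X15] = [8, 2, 7, 1]
r6 m[X6→φ0] = [63, 77, 88, 152]
r6 m[X6→φ1] = [14, 22, 21, 30]
r6 m[X15→φ1] = [8, 2, 7, 1]
r6 m[X15→φ2] = [540, 584, 427, 507]
r6 m[X5→φ0] = [1, 1, 1, 1]
fixed point reached at round 6
b[X6] = ⊗ incoming = [882, 1694, 1848, 4560]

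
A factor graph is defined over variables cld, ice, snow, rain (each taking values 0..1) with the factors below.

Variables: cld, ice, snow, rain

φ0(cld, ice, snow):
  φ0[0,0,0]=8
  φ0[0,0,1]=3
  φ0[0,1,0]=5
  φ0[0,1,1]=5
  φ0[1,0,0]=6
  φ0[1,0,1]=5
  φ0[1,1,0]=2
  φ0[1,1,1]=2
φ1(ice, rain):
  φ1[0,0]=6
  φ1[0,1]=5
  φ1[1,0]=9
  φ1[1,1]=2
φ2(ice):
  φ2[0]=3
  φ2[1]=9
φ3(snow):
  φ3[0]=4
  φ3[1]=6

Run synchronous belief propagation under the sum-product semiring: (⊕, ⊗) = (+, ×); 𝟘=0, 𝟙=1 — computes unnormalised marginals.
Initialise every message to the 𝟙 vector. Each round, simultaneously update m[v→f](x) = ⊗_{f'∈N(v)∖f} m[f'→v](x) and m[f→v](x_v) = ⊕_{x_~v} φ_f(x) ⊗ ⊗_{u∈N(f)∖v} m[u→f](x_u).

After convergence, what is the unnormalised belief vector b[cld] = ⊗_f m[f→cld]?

init: all messages = 𝟙 over 2 values
r1 m[φ0→cld] = [21, 15]
r1 m[φ0→ice] = [22, 14]
r1 m[φ0→snow] = [21, 15]
r1 m[φ1→ice] = [11, 11]
r1 m[φ1→rain] = [15, 7]
r1 m[φ2→ice] = [3, 9]
r1 m[φ3→snow] = [4, 6]
r1 m[cld→φ0] = [1, 1]
r1 m[ice→φ0] = [1, 1]
r1 m[ice→φ1] = [1, 1]
r1 m[ice→φ2] = [1, 1]
r1 m[snow→φ0] = [1, 1]
r1 m[snow→φ3] = [1, 1]
r1 m[rain→φ1] = [1, 1]
r2 m[φ0→cld] = [21, 15]
r2 m[φ0→ice] = [22, 14]
r2 m[φ0→snow] = [21, 15]
r2 m[φ1→ice] = [11, 11]
r2 m[φ1→rain] = [15, 7]
r2 m[φ2→ice] = [3, 9]
r2 m[φ3→snow] = [4, 6]
r2 m[cld→φ0] = [1, 1]
r2 m[ice→φ0] = [33, 99]
r2 m[ice→φ1] = [66, 126]
r2 m[ice→φ2] = [242, 154]
r2 m[snow→φ0] = [4, 6]
r2 m[snow→φ3] = [21, 15]
r2 m[rain→φ1] = [1, 1]
r3 m[φ0→cld] = [6600, 3762]
r3 m[φ0→ice] = [104, 70]
r3 m[φ0→snow] = [1155, 957]
r3 m[φ1→ice] = [11, 11]
r3 m[φ1→rain] = [1530, 582]
r3 m[φ2→ice] = [3, 9]
r3 m[φ3→snow] = [4, 6]
r3 m[cld→φ0] = [1, 1]
r3 m[ice→φ0] = [33, 99]
r3 m[ice→φ1] = [66, 126]
r3 m[ice→φ2] = [242, 154]
r3 m[snow→φ0] = [4, 6]
r3 m[snow→φ3] = [21, 15]
r3 m[rain→φ1] = [1, 1]
r4 m[φ0→cld] = [6600, 3762]
r4 m[φ0→ice] = [104, 70]
r4 m[φ0→snow] = [1155, 957]
r4 m[φ1→ice] = [11, 11]
r4 m[φ1→rain] = [1530, 582]
r4 m[φ2→ice] = [3, 9]
r4 m[φ3→snow] = [4, 6]
r4 m[cld→φ0] = [1, 1]
r4 m[ice→φ0] = [33, 99]
r4 m[ice→φ1] = [312, 630]
r4 m[ice→φ2] = [1144, 770]
r4 m[snow→φ0] = [4, 6]
r4 m[snow→φ3] = [1155, 957]
r4 m[rain→φ1] = [1, 1]
r5 m[φ0→cld] = [6600, 3762]
r5 m[φ0→ice] = [104, 70]
r5 m[φ0→snow] = [1155, 957]
r5 m[φ1→ice] = [11, 11]
r5 m[φ1→rain] = [7542, 2820]
r5 m[φ2→ice] = [3, 9]
r5 m[φ3→snow] = [4, 6]
r5 m[cld→φ0] = [1, 1]
r5 m[ice→φ0] = [33, 99]
r5 m[ice→φ1] = [312, 630]
r5 m[ice→φ2] = [1144, 770]
r5 m[snow→φ0] = [4, 6]
r5 m[snow→φ3] = [1155, 957]
r5 m[rain→φ1] = [1, 1]
r6 m[φ0→cld] = [6600, 3762]
r6 m[φ0→ice] = [104, 70]
r6 m[φ0→snow] = [1155, 957]
r6 m[φ1→ice] = [11, 11]
r6 m[φ1→rain] = [7542, 2820]
r6 m[φ2→ice] = [3, 9]
r6 m[φ3→snow] = [4, 6]
r6 m[cld→φ0] = [1, 1]
r6 m[ice→φ0] = [33, 99]
r6 m[ice→φ1] = [312, 630]
r6 m[ice→φ2] = [1144, 770]
r6 m[snow→φ0] = [4, 6]
r6 m[snow→φ3] = [1155, 957]
r6 m[rain→φ1] = [1, 1]
fixed point reached at round 6
b[cld] = ⊗ incoming = [6600, 3762]

b[cld] = [6600, 3762]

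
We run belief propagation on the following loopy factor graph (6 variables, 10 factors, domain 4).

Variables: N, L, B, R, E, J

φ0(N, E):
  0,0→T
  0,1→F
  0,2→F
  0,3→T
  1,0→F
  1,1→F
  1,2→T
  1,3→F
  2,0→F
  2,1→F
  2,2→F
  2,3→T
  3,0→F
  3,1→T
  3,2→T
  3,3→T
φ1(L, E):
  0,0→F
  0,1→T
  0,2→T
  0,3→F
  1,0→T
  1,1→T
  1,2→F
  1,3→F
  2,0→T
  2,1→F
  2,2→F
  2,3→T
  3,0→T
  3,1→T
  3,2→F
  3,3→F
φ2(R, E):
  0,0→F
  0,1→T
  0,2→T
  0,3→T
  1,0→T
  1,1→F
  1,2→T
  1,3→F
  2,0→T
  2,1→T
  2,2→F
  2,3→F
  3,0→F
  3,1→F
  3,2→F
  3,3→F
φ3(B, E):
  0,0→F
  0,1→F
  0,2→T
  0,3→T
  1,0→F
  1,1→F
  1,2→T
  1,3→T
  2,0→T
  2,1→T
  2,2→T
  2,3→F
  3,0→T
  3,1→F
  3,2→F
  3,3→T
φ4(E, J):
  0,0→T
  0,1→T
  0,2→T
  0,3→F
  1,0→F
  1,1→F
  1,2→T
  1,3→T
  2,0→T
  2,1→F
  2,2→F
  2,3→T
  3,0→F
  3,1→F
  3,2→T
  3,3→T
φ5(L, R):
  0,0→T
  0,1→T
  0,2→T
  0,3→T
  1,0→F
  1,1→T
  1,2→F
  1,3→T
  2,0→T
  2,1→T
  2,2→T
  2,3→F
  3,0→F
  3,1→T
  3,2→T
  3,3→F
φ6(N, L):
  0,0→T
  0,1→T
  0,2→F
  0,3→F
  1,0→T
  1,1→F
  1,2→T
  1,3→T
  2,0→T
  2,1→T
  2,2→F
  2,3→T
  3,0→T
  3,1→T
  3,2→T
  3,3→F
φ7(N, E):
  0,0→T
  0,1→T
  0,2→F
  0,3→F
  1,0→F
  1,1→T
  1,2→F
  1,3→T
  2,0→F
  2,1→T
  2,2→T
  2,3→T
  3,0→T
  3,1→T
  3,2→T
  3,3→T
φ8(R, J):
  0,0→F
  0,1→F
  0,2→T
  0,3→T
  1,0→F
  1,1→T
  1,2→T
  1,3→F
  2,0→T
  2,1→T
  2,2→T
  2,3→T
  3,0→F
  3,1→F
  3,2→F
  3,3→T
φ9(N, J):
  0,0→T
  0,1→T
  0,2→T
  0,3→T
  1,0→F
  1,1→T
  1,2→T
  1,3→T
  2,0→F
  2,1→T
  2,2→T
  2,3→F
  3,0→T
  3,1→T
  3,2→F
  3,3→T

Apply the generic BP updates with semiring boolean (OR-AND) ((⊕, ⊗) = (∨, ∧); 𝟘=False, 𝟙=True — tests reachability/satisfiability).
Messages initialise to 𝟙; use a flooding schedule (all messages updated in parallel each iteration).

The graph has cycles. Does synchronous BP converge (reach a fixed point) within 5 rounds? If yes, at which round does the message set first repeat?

init: all messages = 𝟙 over 4 values
r1 m[φ0→N] = [T, T, T, T]
r1 m[φ0→E] = [T, T, T, T]
r1 m[φ1→L] = [T, T, T, T]
r1 m[φ1→E] = [T, T, T, T]
r1 m[φ2→R] = [T, T, T, F]
r1 m[φ2→E] = [T, T, T, T]
r1 m[φ3→B] = [T, T, T, T]
r1 m[φ3→E] = [T, T, T, T]
r1 m[φ4→E] = [T, T, T, T]
r1 m[φ4→J] = [T, T, T, T]
r1 m[φ5→L] = [T, T, T, T]
r1 m[φ5→R] = [T, T, T, T]
r1 m[φ6→N] = [T, T, T, T]
r1 m[φ6→L] = [T, T, T, T]
r1 m[φ7→N] = [T, T, T, T]
r1 m[φ7→E] = [T, T, T, T]
r1 m[φ8→R] = [T, T, T, T]
r1 m[φ8→J] = [T, T, T, T]
r1 m[φ9→N] = [T, T, T, T]
r1 m[φ9→J] = [T, T, T, T]
r1 m[N→φ0] = [T, T, T, T]
r1 m[N→φ6] = [T, T, T, T]
r1 m[N→φ7] = [T, T, T, T]
r1 m[N→φ9] = [T, T, T, T]
r1 m[L→φ1] = [T, T, T, T]
r1 m[L→φ5] = [T, T, T, T]
r1 m[L→φ6] = [T, T, T, T]
r1 m[B→φ3] = [T, T, T, T]
r1 m[R→φ2] = [T, T, T, T]
r1 m[R→φ5] = [T, T, T, T]
r1 m[R→φ8] = [T, T, T, T]
r1 m[E→φ0] = [T, T, T, T]
r1 m[E→φ1] = [T, T, T, T]
r1 m[E→φ2] = [T, T, T, T]
r1 m[E→φ3] = [T, T, T, T]
r1 m[E→φ4] = [T, T, T, T]
r1 m[E→φ7] = [T, T, T, T]
r1 m[J→φ4] = [T, T, T, T]
r1 m[J→φ8] = [T, T, T, T]
r1 m[J→φ9] = [T, T, T, T]
r2 m[φ0→N] = [T, T, T, T]
r2 m[φ0→E] = [T, T, T, T]
r2 m[φ1→L] = [T, T, T, T]
r2 m[φ1→E] = [T, T, T, T]
r2 m[φ2→R] = [T, T, T, F]
r2 m[φ2→E] = [T, T, T, T]
r2 m[φ3→B] = [T, T, T, T]
r2 m[φ3→E] = [T, T, T, T]
r2 m[φ4→E] = [T, T, T, T]
r2 m[φ4→J] = [T, T, T, T]
r2 m[φ5→L] = [T, T, T, T]
r2 m[φ5→R] = [T, T, T, T]
r2 m[φ6→N] = [T, T, T, T]
r2 m[φ6→L] = [T, T, T, T]
r2 m[φ7→N] = [T, T, T, T]
r2 m[φ7→E] = [T, T, T, T]
r2 m[φ8→R] = [T, T, T, T]
r2 m[φ8→J] = [T, T, T, T]
r2 m[φ9→N] = [T, T, T, T]
r2 m[φ9→J] = [T, T, T, T]
r2 m[N→φ0] = [T, T, T, T]
r2 m[N→φ6] = [T, T, T, T]
r2 m[N→φ7] = [T, T, T, T]
r2 m[N→φ9] = [T, T, T, T]
r2 m[L→φ1] = [T, T, T, T]
r2 m[L→φ5] = [T, T, T, T]
r2 m[L→φ6] = [T, T, T, T]
r2 m[B→φ3] = [T, T, T, T]
r2 m[R→φ2] = [T, T, T, T]
r2 m[R→φ5] = [T, T, T, F]
r2 m[R→φ8] = [T, T, T, F]
r2 m[E→φ0] = [T, T, T, T]
r2 m[E→φ1] = [T, T, T, T]
r2 m[E→φ2] = [T, T, T, T]
r2 m[E→φ3] = [T, T, T, T]
r2 m[E→φ4] = [T, T, T, T]
r2 m[E→φ7] = [T, T, T, T]
r2 m[J→φ4] = [T, T, T, T]
r2 m[J→φ8] = [T, T, T, T]
r2 m[J→φ9] = [T, T, T, T]
r3 m[φ0→N] = [T, T, T, T]
r3 m[φ0→E] = [T, T, T, T]
r3 m[φ1→L] = [T, T, T, T]
r3 m[φ1→E] = [T, T, T, T]
r3 m[φ2→R] = [T, T, T, F]
r3 m[φ2→E] = [T, T, T, T]
r3 m[φ3→B] = [T, T, T, T]
r3 m[φ3→E] = [T, T, T, T]
r3 m[φ4→E] = [T, T, T, T]
r3 m[φ4→J] = [T, T, T, T]
r3 m[φ5→L] = [T, T, T, T]
r3 m[φ5→R] = [T, T, T, T]
r3 m[φ6→N] = [T, T, T, T]
r3 m[φ6→L] = [T, T, T, T]
r3 m[φ7→N] = [T, T, T, T]
r3 m[φ7→E] = [T, T, T, T]
r3 m[φ8→R] = [T, T, T, T]
r3 m[φ8→J] = [T, T, T, T]
r3 m[φ9→N] = [T, T, T, T]
r3 m[φ9→J] = [T, T, T, T]
r3 m[N→φ0] = [T, T, T, T]
r3 m[N→φ6] = [T, T, T, T]
r3 m[N→φ7] = [T, T, T, T]
r3 m[N→φ9] = [T, T, T, T]
r3 m[L→φ1] = [T, T, T, T]
r3 m[L→φ5] = [T, T, T, T]
r3 m[L→φ6] = [T, T, T, T]
r3 m[B→φ3] = [T, T, T, T]
r3 m[R→φ2] = [T, T, T, T]
r3 m[R→φ5] = [T, T, T, F]
r3 m[R→φ8] = [T, T, T, F]
r3 m[E→φ0] = [T, T, T, T]
r3 m[E→φ1] = [T, T, T, T]
r3 m[E→φ2] = [T, T, T, T]
r3 m[E→φ3] = [T, T, T, T]
r3 m[E→φ4] = [T, T, T, T]
r3 m[E→φ7] = [T, T, T, T]
r3 m[J→φ4] = [T, T, T, T]
r3 m[J→φ8] = [T, T, T, T]
r3 m[J→φ9] = [T, T, T, T]
fixed point reached at round 3
messages reach a fixed point at round 3

CONVERGED at round 3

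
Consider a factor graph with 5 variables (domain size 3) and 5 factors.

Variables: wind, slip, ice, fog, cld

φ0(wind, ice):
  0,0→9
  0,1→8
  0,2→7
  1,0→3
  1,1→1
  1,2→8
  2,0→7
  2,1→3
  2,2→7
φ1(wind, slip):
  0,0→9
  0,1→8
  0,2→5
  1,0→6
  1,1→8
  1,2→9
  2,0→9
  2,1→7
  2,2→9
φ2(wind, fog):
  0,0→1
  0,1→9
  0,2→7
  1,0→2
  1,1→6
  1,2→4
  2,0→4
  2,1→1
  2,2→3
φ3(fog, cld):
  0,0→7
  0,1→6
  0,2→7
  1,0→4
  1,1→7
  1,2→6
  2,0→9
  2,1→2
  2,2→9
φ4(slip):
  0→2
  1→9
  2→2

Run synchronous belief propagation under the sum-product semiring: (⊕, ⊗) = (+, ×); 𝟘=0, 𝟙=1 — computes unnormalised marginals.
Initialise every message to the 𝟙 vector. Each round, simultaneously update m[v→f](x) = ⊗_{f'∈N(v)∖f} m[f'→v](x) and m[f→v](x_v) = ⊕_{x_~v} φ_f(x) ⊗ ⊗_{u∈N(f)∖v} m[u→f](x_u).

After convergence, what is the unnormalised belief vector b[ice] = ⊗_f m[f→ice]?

b[ice] = [458433, 319673, 509053]

init: all messages = 𝟙 over 3 values
r1 m[φ0→wind] = [24, 12, 17]
r1 m[φ0→ice] = [19, 12, 22]
r1 m[φ1→wind] = [22, 23, 25]
r1 m[φ1→slip] = [24, 23, 23]
r1 m[φ2→wind] = [17, 12, 8]
r1 m[φ2→fog] = [7, 16, 14]
r1 m[φ3→fog] = [20, 17, 20]
r1 m[φ3→cld] = [20, 15, 22]
r1 m[φ4→slip] = [2, 9, 2]
r1 m[wind→φ0] = [1, 1, 1]
r1 m[wind→φ1] = [1, 1, 1]
r1 m[wind→φ2] = [1, 1, 1]
r1 m[slip→φ1] = [1, 1, 1]
r1 m[slip→φ4] = [1, 1, 1]
r1 m[ice→φ0] = [1, 1, 1]
r1 m[fog→φ2] = [1, 1, 1]
r1 m[fog→φ3] = [1, 1, 1]
r1 m[cld→φ3] = [1, 1, 1]
r2 m[φ0→wind] = [24, 12, 17]
r2 m[φ0→ice] = [19, 12, 22]
r2 m[φ1→wind] = [22, 23, 25]
r2 m[φ1→slip] = [24, 23, 23]
r2 m[φ2→wind] = [17, 12, 8]
r2 m[φ2→fog] = [7, 16, 14]
r2 m[φ3→fog] = [20, 17, 20]
r2 m[φ3→cld] = [20, 15, 22]
r2 m[φ4→slip] = [2, 9, 2]
r2 m[wind→φ0] = [374, 276, 200]
r2 m[wind→φ1] = [408, 144, 136]
r2 m[wind→φ2] = [528, 276, 425]
r2 m[slip→φ1] = [2, 9, 2]
r2 m[slip→φ4] = [24, 23, 23]
r2 m[ice→φ0] = [1, 1, 1]
r2 m[fog→φ2] = [20, 17, 20]
r2 m[fog→φ3] = [7, 16, 14]
r2 m[cld→φ3] = [1, 1, 1]
r3 m[φ0→wind] = [24, 12, 17]
r3 m[φ0→ice] = [5594, 3868, 6226]
r3 m[φ1→wind] = [100, 102, 99]
r3 m[φ1→slip] = [5760, 5368, 4560]
r3 m[φ2→wind] = [313, 222, 157]
r3 m[φ2→fog] = [2780, 6833, 6075]
r3 m[φ3→fog] = [20, 17, 20]
r3 m[φ3→cld] = [239, 182, 271]
r3 m[φ4→slip] = [2, 9, 2]
r3 m[wind→φ0] = [374, 276, 200]
r3 m[wind→φ1] = [408, 144, 136]
r3 m[wind→φ2] = [528, 276, 425]
r3 m[slip→φ1] = [2, 9, 2]
r3 m[slip→φ4] = [24, 23, 23]
r3 m[ice→φ0] = [1, 1, 1]
r3 m[fog→φ2] = [20, 17, 20]
r3 m[fog→φ3] = [7, 16, 14]
r3 m[cld→φ3] = [1, 1, 1]
r4 m[φ0→wind] = [24, 12, 17]
r4 m[φ0→ice] = [5594, 3868, 6226]
r4 m[φ1→wind] = [100, 102, 99]
r4 m[φ1→slip] = [5760, 5368, 4560]
r4 m[φ2→wind] = [313, 222, 157]
r4 m[φ2→fog] = [2780, 6833, 6075]
r4 m[φ3→fog] = [20, 17, 20]
r4 m[φ3→cld] = [239, 182, 271]
r4 m[φ4→slip] = [2, 9, 2]
r4 m[wind→φ0] = [31300, 22644, 15543]
r4 m[wind→φ1] = [7512, 2664, 2669]
r4 m[wind→φ2] = [2400, 1224, 1683]
r4 m[slip→φ1] = [2, 9, 2]
r4 m[slip→φ4] = [5760, 5368, 4560]
r4 m[ice→φ0] = [1, 1, 1]
r4 m[fog→φ2] = [20, 17, 20]
r4 m[fog→φ3] = [2780, 6833, 6075]
r4 m[cld→φ3] = [1, 1, 1]
r5 m[φ0→wind] = [24, 12, 17]
r5 m[φ0→ice] = [458433, 319673, 509053]
r5 m[φ1→wind] = [100, 102, 99]
r5 m[φ1→slip] = [107613, 100091, 85557]
r5 m[φ2→wind] = [313, 222, 157]
r5 m[φ2→fog] = [11580, 30627, 26745]
r5 m[φ3→fog] = [20, 17, 20]
r5 m[φ3→cld] = [101467, 76661, 115133]
r5 m[φ4→slip] = [2, 9, 2]
r5 m[wind→φ0] = [31300, 22644, 15543]
r5 m[wind→φ1] = [7512, 2664, 2669]
r5 m[wind→φ2] = [2400, 1224, 1683]
r5 m[slip→φ1] = [2, 9, 2]
r5 m[slip→φ4] = [5760, 5368, 4560]
r5 m[ice→φ0] = [1, 1, 1]
r5 m[fog→φ2] = [20, 17, 20]
r5 m[fog→φ3] = [2780, 6833, 6075]
r5 m[cld→φ3] = [1, 1, 1]
r6 m[φ0→wind] = [24, 12, 17]
r6 m[φ0→ice] = [458433, 319673, 509053]
r6 m[φ1→wind] = [100, 102, 99]
r6 m[φ1→slip] = [107613, 100091, 85557]
r6 m[φ2→wind] = [313, 222, 157]
r6 m[φ2→fog] = [11580, 30627, 26745]
r6 m[φ3→fog] = [20, 17, 20]
r6 m[φ3→cld] = [101467, 76661, 115133]
r6 m[φ4→slip] = [2, 9, 2]
r6 m[wind→φ0] = [31300, 22644, 15543]
r6 m[wind→φ1] = [7512, 2664, 2669]
r6 m[wind→φ2] = [2400, 1224, 1683]
r6 m[slip→φ1] = [2, 9, 2]
r6 m[slip→φ4] = [107613, 100091, 85557]
r6 m[ice→φ0] = [1, 1, 1]
r6 m[fog→φ2] = [20, 17, 20]
r6 m[fog→φ3] = [11580, 30627, 26745]
r6 m[cld→φ3] = [1, 1, 1]
r7 m[φ0→wind] = [24, 12, 17]
r7 m[φ0→ice] = [458433, 319673, 509053]
r7 m[φ1→wind] = [100, 102, 99]
r7 m[φ1→slip] = [107613, 100091, 85557]
r7 m[φ2→wind] = [313, 222, 157]
r7 m[φ2→fog] = [11580, 30627, 26745]
r7 m[φ3→fog] = [20, 17, 20]
r7 m[φ3→cld] = [444273, 337359, 505527]
r7 m[φ4→slip] = [2, 9, 2]
r7 m[wind→φ0] = [31300, 22644, 15543]
r7 m[wind→φ1] = [7512, 2664, 2669]
r7 m[wind→φ2] = [2400, 1224, 1683]
r7 m[slip→φ1] = [2, 9, 2]
r7 m[slip→φ4] = [107613, 100091, 85557]
r7 m[ice→φ0] = [1, 1, 1]
r7 m[fog→φ2] = [20, 17, 20]
r7 m[fog→φ3] = [11580, 30627, 26745]
r7 m[cld→φ3] = [1, 1, 1]
r8 m[φ0→wind] = [24, 12, 17]
r8 m[φ0→ice] = [458433, 319673, 509053]
r8 m[φ1→wind] = [100, 102, 99]
r8 m[φ1→slip] = [107613, 100091, 85557]
r8 m[φ2→wind] = [313, 222, 157]
r8 m[φ2→fog] = [11580, 30627, 26745]
r8 m[φ3→fog] = [20, 17, 20]
r8 m[φ3→cld] = [444273, 337359, 505527]
r8 m[φ4→slip] = [2, 9, 2]
r8 m[wind→φ0] = [31300, 22644, 15543]
r8 m[wind→φ1] = [7512, 2664, 2669]
r8 m[wind→φ2] = [2400, 1224, 1683]
r8 m[slip→φ1] = [2, 9, 2]
r8 m[slip→φ4] = [107613, 100091, 85557]
r8 m[ice→φ0] = [1, 1, 1]
r8 m[fog→φ2] = [20, 17, 20]
r8 m[fog→φ3] = [11580, 30627, 26745]
r8 m[cld→φ3] = [1, 1, 1]
fixed point reached at round 8
b[ice] = ⊗ incoming = [458433, 319673, 509053]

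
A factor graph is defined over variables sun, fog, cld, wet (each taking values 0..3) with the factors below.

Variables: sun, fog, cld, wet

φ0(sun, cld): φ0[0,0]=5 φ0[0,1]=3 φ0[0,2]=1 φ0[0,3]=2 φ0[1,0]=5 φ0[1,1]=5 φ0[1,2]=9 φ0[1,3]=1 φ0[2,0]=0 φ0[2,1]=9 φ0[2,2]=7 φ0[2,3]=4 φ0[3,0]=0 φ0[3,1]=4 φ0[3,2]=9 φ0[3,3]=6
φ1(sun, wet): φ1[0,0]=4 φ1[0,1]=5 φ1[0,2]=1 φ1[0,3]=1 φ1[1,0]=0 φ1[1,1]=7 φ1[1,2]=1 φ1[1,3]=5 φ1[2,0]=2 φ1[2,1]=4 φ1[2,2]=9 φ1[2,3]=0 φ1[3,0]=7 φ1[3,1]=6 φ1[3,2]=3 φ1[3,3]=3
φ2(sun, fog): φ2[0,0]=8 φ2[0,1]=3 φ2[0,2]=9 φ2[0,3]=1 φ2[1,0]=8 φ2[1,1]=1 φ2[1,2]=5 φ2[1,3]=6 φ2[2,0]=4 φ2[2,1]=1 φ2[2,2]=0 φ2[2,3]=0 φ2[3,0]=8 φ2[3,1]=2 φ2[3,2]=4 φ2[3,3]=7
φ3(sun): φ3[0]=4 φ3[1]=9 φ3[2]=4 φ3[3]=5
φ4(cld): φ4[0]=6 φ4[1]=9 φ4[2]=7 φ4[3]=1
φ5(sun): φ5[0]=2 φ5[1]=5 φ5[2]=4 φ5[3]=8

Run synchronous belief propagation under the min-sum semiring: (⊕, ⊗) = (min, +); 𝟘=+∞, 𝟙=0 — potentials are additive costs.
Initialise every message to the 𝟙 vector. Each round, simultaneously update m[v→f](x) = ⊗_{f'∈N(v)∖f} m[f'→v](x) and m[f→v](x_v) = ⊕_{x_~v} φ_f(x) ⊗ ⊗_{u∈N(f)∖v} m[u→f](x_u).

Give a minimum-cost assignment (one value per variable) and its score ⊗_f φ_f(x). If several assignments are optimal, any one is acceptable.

init: all messages = 𝟙 over 4 values
r1 m[φ0→sun] = [1, 1, 0, 0]
r1 m[φ0→cld] = [0, 3, 1, 1]
r1 m[φ1→sun] = [1, 0, 0, 3]
r1 m[φ1→wet] = [0, 4, 1, 0]
r1 m[φ2→sun] = [1, 1, 0, 2]
r1 m[φ2→fog] = [4, 1, 0, 0]
r1 m[φ3→sun] = [4, 9, 4, 5]
r1 m[φ4→cld] = [6, 9, 7, 1]
r1 m[φ5→sun] = [2, 5, 4, 8]
r1 m[sun→φ0] = [0, 0, 0, 0]
r1 m[sun→φ1] = [0, 0, 0, 0]
r1 m[sun→φ2] = [0, 0, 0, 0]
r1 m[sun→φ3] = [0, 0, 0, 0]
r1 m[sun→φ5] = [0, 0, 0, 0]
r1 m[fog→φ2] = [0, 0, 0, 0]
r1 m[cld→φ0] = [0, 0, 0, 0]
r1 m[cld→φ4] = [0, 0, 0, 0]
r1 m[wet→φ1] = [0, 0, 0, 0]
r2 m[φ0→sun] = [1, 1, 0, 0]
r2 m[φ0→cld] = [0, 3, 1, 1]
r2 m[φ1→sun] = [1, 0, 0, 3]
r2 m[φ1→wet] = [0, 4, 1, 0]
r2 m[φ2→sun] = [1, 1, 0, 2]
r2 m[φ2→fog] = [4, 1, 0, 0]
r2 m[φ3→sun] = [4, 9, 4, 5]
r2 m[φ4→cld] = [6, 9, 7, 1]
r2 m[φ5→sun] = [2, 5, 4, 8]
r2 m[sun→φ0] = [8, 15, 8, 18]
r2 m[sun→φ1] = [8, 16, 8, 15]
r2 m[sun→φ2] = [8, 15, 8, 16]
r2 m[sun→φ3] = [5, 7, 4, 13]
r2 m[sun→φ5] = [7, 11, 4, 10]
r2 m[fog→φ2] = [0, 0, 0, 0]
r2 m[cld→φ0] = [6, 9, 7, 1]
r2 m[cld→φ4] = [0, 3, 1, 1]
r2 m[wet→φ1] = [0, 0, 0, 0]
r3 m[φ0→sun] = [3, 2, 5, 6]
r3 m[φ0→cld] = [8, 11, 9, 10]
r3 m[φ1→sun] = [1, 0, 0, 3]
r3 m[φ1→wet] = [10, 12, 9, 8]
r3 m[φ2→sun] = [1, 1, 0, 2]
r3 m[φ2→fog] = [12, 9, 8, 8]
r3 m[φ3→sun] = [4, 9, 4, 5]
r3 m[φ4→cld] = [6, 9, 7, 1]
r3 m[φ5→sun] = [2, 5, 4, 8]
r3 m[sun→φ0] = [8, 15, 8, 18]
r3 m[sun→φ1] = [8, 16, 8, 15]
r3 m[sun→φ2] = [8, 15, 8, 16]
r3 m[sun→φ3] = [5, 7, 4, 13]
r3 m[sun→φ5] = [7, 11, 4, 10]
r3 m[fog→φ2] = [0, 0, 0, 0]
r3 m[cld→φ0] = [6, 9, 7, 1]
r3 m[cld→φ4] = [0, 3, 1, 1]
r3 m[wet→φ1] = [0, 0, 0, 0]
r4 m[φ0→sun] = [3, 2, 5, 6]
r4 m[φ0→cld] = [8, 11, 9, 10]
r4 m[φ1→sun] = [1, 0, 0, 3]
r4 m[φ1→wet] = [10, 12, 9, 8]
r4 m[φ2→sun] = [1, 1, 0, 2]
r4 m[φ2→fog] = [12, 9, 8, 8]
r4 m[φ3→sun] = [4, 9, 4, 5]
r4 m[φ4→cld] = [6, 9, 7, 1]
r4 m[φ5→sun] = [2, 5, 4, 8]
r4 m[sun→φ0] = [8, 15, 8, 18]
r4 m[sun→φ1] = [10, 17, 13, 21]
r4 m[sun→φ2] = [10, 16, 13, 22]
r4 m[sun→φ3] = [7, 8, 9, 19]
r4 m[sun→φ5] = [9, 12, 9, 16]
r4 m[fog→φ2] = [0, 0, 0, 0]
r4 m[cld→φ0] = [6, 9, 7, 1]
r4 m[cld→φ4] = [8, 11, 9, 10]
r4 m[wet→φ1] = [0, 0, 0, 0]
r5 m[φ0→sun] = [3, 2, 5, 6]
r5 m[φ0→cld] = [8, 11, 9, 10]
r5 m[φ1→sun] = [1, 0, 0, 3]
r5 m[φ1→wet] = [14, 15, 11, 11]
r5 m[φ2→sun] = [1, 1, 0, 2]
r5 m[φ2→fog] = [17, 13, 13, 11]
r5 m[φ3→sun] = [4, 9, 4, 5]
r5 m[φ4→cld] = [6, 9, 7, 1]
r5 m[φ5→sun] = [2, 5, 4, 8]
r5 m[sun→φ0] = [8, 15, 8, 18]
r5 m[sun→φ1] = [10, 17, 13, 21]
r5 m[sun→φ2] = [10, 16, 13, 22]
r5 m[sun→φ3] = [7, 8, 9, 19]
r5 m[sun→φ5] = [9, 12, 9, 16]
r5 m[fog→φ2] = [0, 0, 0, 0]
r5 m[cld→φ0] = [6, 9, 7, 1]
r5 m[cld→φ4] = [8, 11, 9, 10]
r5 m[wet→φ1] = [0, 0, 0, 0]
r6 m[φ0→sun] = [3, 2, 5, 6]
r6 m[φ0→cld] = [8, 11, 9, 10]
r6 m[φ1→sun] = [1, 0, 0, 3]
r6 m[φ1→wet] = [14, 15, 11, 11]
r6 m[φ2→sun] = [1, 1, 0, 2]
r6 m[φ2→fog] = [17, 13, 13, 11]
r6 m[φ3→sun] = [4, 9, 4, 5]
r6 m[φ4→cld] = [6, 9, 7, 1]
r6 m[φ5→sun] = [2, 5, 4, 8]
r6 m[sun→φ0] = [8, 15, 8, 18]
r6 m[sun→φ1] = [10, 17, 13, 21]
r6 m[sun→φ2] = [10, 16, 13, 22]
r6 m[sun→φ3] = [7, 8, 9, 19]
r6 m[sun→φ5] = [9, 12, 9, 16]
r6 m[fog→φ2] = [0, 0, 0, 0]
r6 m[cld→φ0] = [6, 9, 7, 1]
r6 m[cld→φ4] = [8, 11, 9, 10]
r6 m[wet→φ1] = [0, 0, 0, 0]
fixed point reached at round 6
traceback from sun: (sun=0, fog=3, cld=3, wet=2), score=11

assignment: (sun=0, fog=3, cld=3, wet=2); score = 11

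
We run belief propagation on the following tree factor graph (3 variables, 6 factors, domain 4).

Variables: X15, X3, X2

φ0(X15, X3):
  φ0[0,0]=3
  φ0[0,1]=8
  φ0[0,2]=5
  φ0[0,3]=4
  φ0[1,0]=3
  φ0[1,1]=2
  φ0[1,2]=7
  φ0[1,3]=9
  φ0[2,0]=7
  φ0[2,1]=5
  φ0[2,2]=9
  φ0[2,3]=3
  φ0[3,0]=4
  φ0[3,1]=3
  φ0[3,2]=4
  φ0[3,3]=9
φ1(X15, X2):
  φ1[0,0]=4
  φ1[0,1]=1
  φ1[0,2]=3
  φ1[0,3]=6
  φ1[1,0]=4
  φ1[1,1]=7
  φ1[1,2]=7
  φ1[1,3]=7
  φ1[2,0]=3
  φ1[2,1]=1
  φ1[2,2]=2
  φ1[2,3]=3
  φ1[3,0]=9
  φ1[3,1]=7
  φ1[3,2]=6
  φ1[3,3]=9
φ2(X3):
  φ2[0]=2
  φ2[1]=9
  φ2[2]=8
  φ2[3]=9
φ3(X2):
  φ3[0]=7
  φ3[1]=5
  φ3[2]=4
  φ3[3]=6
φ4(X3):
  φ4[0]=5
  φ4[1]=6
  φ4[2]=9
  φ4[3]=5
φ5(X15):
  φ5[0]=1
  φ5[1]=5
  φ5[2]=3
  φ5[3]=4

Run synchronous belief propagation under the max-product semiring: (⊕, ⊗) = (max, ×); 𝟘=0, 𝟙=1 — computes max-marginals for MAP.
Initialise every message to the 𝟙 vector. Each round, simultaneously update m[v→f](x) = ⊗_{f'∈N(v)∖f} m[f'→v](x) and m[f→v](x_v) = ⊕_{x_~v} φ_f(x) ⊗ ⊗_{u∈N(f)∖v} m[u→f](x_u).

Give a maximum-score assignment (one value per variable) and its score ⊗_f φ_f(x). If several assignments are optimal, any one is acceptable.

init: all messages = 𝟙 over 4 values
r1 m[φ0→X15] = [8, 9, 9, 9]
r1 m[φ0→X3] = [7, 8, 9, 9]
r1 m[φ1→X15] = [6, 7, 3, 9]
r1 m[φ1→X2] = [9, 7, 7, 9]
r1 m[φ2→X3] = [2, 9, 8, 9]
r1 m[φ3→X2] = [7, 5, 4, 6]
r1 m[φ4→X3] = [5, 6, 9, 5]
r1 m[φ5→X15] = [1, 5, 3, 4]
r1 m[X15→φ0] = [1, 1, 1, 1]
r1 m[X15→φ1] = [1, 1, 1, 1]
r1 m[X15→φ5] = [1, 1, 1, 1]
r1 m[X3→φ0] = [1, 1, 1, 1]
r1 m[X3→φ2] = [1, 1, 1, 1]
r1 m[X3→φ4] = [1, 1, 1, 1]
r1 m[X2→φ1] = [1, 1, 1, 1]
r1 m[X2→φ3] = [1, 1, 1, 1]
r2 m[φ0→X15] = [8, 9, 9, 9]
r2 m[φ0→X3] = [7, 8, 9, 9]
r2 m[φ1→X15] = [6, 7, 3, 9]
r2 m[φ1→X2] = [9, 7, 7, 9]
r2 m[φ2→X3] = [2, 9, 8, 9]
r2 m[φ3→X2] = [7, 5, 4, 6]
r2 m[φ4→X3] = [5, 6, 9, 5]
r2 m[φ5→X15] = [1, 5, 3, 4]
r2 m[X15→φ0] = [6, 35, 9, 36]
r2 m[X15→φ1] = [8, 45, 27, 36]
r2 m[X15→φ5] = [48, 63, 27, 81]
r2 m[X3→φ0] = [10, 54, 72, 45]
r2 m[X3→φ2] = [35, 48, 81, 45]
r2 m[X3→φ4] = [14, 72, 72, 81]
r2 m[X2→φ1] = [7, 5, 4, 6]
r2 m[X2→φ3] = [9, 7, 7, 9]
r3 m[φ0→X15] = [432, 504, 648, 405]
r3 m[φ0→X3] = [144, 108, 245, 324]
r3 m[φ1→X15] = [36, 42, 21, 63]
r3 m[φ1→X2] = [324, 315, 315, 324]
r3 m[φ2→X3] = [2, 9, 8, 9]
r3 m[φ3→X2] = [7, 5, 4, 6]
r3 m[φ4→X3] = [5, 6, 9, 5]
r3 m[φ5→X15] = [1, 5, 3, 4]
r3 m[X15→φ0] = [6, 35, 9, 36]
r3 m[X15→φ1] = [8, 45, 27, 36]
r3 m[X15→φ5] = [48, 63, 27, 81]
r3 m[X3→φ0] = [10, 54, 72, 45]
r3 m[X3→φ2] = [35, 48, 81, 45]
r3 m[X3→φ4] = [14, 72, 72, 81]
r3 m[X2→φ1] = [7, 5, 4, 6]
r3 m[X2→φ3] = [9, 7, 7, 9]
r4 m[φ0→X15] = [432, 504, 648, 405]
r4 m[φ0→X3] = [144, 108, 245, 324]
r4 m[φ1→X15] = [36, 42, 21, 63]
r4 m[φ1→X2] = [324, 315, 315, 324]
r4 m[φ2→X3] = [2, 9, 8, 9]
r4 m[φ3→X2] = [7, 5, 4, 6]
r4 m[φ4→X3] = [5, 6, 9, 5]
r4 m[φ5→X15] = [1, 5, 3, 4]
r4 m[X15→φ0] = [36, 210, 63, 252]
r4 m[X15→φ1] = [432, 2520, 1944, 1620]
r4 m[X15→φ5] = [15552, 21168, 13608, 25515]
r4 m[X3→φ0] = [10, 54, 72, 45]
r4 m[X3→φ2] = [720, 648, 2205, 1620]
r4 m[X3→φ4] = [288, 972, 1960, 2916]
r4 m[X2→φ1] = [7, 5, 4, 6]
r4 m[X2→φ3] = [324, 315, 315, 324]
r5 m[φ0→X15] = [432, 504, 648, 405]
r5 m[φ0→X3] = [1008, 756, 1470, 2268]
r5 m[φ1→X15] = [36, 42, 21, 63]
r5 m[φ1→X2] = [14580, 17640, 17640, 17640]
r5 m[φ2→X3] = [2, 9, 8, 9]
r5 m[φ3→X2] = [7, 5, 4, 6]
r5 m[φ4→X3] = [5, 6, 9, 5]
r5 m[φ5→X15] = [1, 5, 3, 4]
r5 m[X15→φ0] = [36, 210, 63, 252]
r5 m[X15→φ1] = [432, 2520, 1944, 1620]
r5 m[X15→φ5] = [15552, 21168, 13608, 25515]
r5 m[X3→φ0] = [10, 54, 72, 45]
r5 m[X3→φ2] = [720, 648, 2205, 1620]
r5 m[X3→φ4] = [288, 972, 1960, 2916]
r5 m[X2→φ1] = [7, 5, 4, 6]
r5 m[X2→φ3] = [324, 315, 315, 324]
r6 m[φ0→X15] = [432, 504, 648, 405]
r6 m[φ0→X3] = [1008, 756, 1470, 2268]
r6 m[φ1→X15] = [36, 42, 21, 63]
r6 m[φ1→X2] = [14580, 17640, 17640, 17640]
r6 m[φ2→X3] = [2, 9, 8, 9]
r6 m[φ3→X2] = [7, 5, 4, 6]
r6 m[φ4→X3] = [5, 6, 9, 5]
r6 m[φ5→X15] = [1, 5, 3, 4]
r6 m[X15→φ0] = [36, 210, 63, 252]
r6 m[X15→φ1] = [432, 2520, 1944, 1620]
r6 m[X15→φ5] = [15552, 21168, 13608, 25515]
r6 m[X3→φ0] = [10, 54, 72, 45]
r6 m[X3→φ2] = [5040, 4536, 13230, 11340]
r6 m[X3→φ4] = [2016, 6804, 11760, 20412]
r6 m[X2→φ1] = [7, 5, 4, 6]
r6 m[X2→φ3] = [14580, 17640, 17640, 17640]
r7 m[φ0→X15] = [432, 504, 648, 405]
r7 m[φ0→X3] = [1008, 756, 1470, 2268]
r7 m[φ1→X15] = [36, 42, 21, 63]
r7 m[φ1→X2] = [14580, 17640, 17640, 17640]
r7 m[φ2→X3] = [2, 9, 8, 9]
r7 m[φ3→X2] = [7, 5, 4, 6]
r7 m[φ4→X3] = [5, 6, 9, 5]
r7 m[φ5→X15] = [1, 5, 3, 4]
r7 m[X15→φ0] = [36, 210, 63, 252]
r7 m[X15→φ1] = [432, 2520, 1944, 1620]
r7 m[X15→φ5] = [15552, 21168, 13608, 25515]
r7 m[X3→φ0] = [10, 54, 72, 45]
r7 m[X3→φ2] = [5040, 4536, 13230, 11340]
r7 m[X3→φ4] = [2016, 6804, 11760, 20412]
r7 m[X2→φ1] = [7, 5, 4, 6]
r7 m[X2→φ3] = [14580, 17640, 17640, 17640]
fixed point reached at round 7
traceback from X15: (X15=1, X3=2, X2=3), score=105840

assignment: (X15=1, X3=2, X2=3); score = 105840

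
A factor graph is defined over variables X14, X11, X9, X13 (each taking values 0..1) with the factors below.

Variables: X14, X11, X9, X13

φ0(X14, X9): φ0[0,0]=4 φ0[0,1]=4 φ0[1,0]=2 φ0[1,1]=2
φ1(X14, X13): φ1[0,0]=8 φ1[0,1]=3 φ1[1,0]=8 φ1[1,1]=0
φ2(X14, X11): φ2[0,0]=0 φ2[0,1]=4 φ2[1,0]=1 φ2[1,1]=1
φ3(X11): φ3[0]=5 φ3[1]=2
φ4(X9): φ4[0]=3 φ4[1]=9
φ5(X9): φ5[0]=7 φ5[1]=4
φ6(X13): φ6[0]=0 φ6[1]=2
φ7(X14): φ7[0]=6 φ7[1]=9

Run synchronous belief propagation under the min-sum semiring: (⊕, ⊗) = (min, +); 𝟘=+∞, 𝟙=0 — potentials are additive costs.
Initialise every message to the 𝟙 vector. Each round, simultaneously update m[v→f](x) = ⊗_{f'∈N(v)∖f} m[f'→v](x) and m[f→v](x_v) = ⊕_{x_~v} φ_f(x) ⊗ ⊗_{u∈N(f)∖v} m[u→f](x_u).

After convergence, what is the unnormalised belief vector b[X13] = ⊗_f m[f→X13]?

b[X13] = [32, 26]

init: all messages = 𝟙 over 2 values
r1 m[φ0→X14] = [4, 2]
r1 m[φ0→X9] = [2, 2]
r1 m[φ1→X14] = [3, 0]
r1 m[φ1→X13] = [8, 0]
r1 m[φ2→X14] = [0, 1]
r1 m[φ2→X11] = [0, 1]
r1 m[φ3→X11] = [5, 2]
r1 m[φ4→X9] = [3, 9]
r1 m[φ5→X9] = [7, 4]
r1 m[φ6→X13] = [0, 2]
r1 m[φ7→X14] = [6, 9]
r1 m[X14→φ0] = [0, 0]
r1 m[X14→φ1] = [0, 0]
r1 m[X14→φ2] = [0, 0]
r1 m[X14→φ7] = [0, 0]
r1 m[X11→φ2] = [0, 0]
r1 m[X11→φ3] = [0, 0]
r1 m[X9→φ0] = [0, 0]
r1 m[X9→φ4] = [0, 0]
r1 m[X9→φ5] = [0, 0]
r1 m[X13→φ1] = [0, 0]
r1 m[X13→φ6] = [0, 0]
r2 m[φ0→X14] = [4, 2]
r2 m[φ0→X9] = [2, 2]
r2 m[φ1→X14] = [3, 0]
r2 m[φ1→X13] = [8, 0]
r2 m[φ2→X14] = [0, 1]
r2 m[φ2→X11] = [0, 1]
r2 m[φ3→X11] = [5, 2]
r2 m[φ4→X9] = [3, 9]
r2 m[φ5→X9] = [7, 4]
r2 m[φ6→X13] = [0, 2]
r2 m[φ7→X14] = [6, 9]
r2 m[X14→φ0] = [9, 10]
r2 m[X14→φ1] = [10, 12]
r2 m[X14→φ2] = [13, 11]
r2 m[X14→φ7] = [7, 3]
r2 m[X11→φ2] = [5, 2]
r2 m[X11→φ3] = [0, 1]
r2 m[X9→φ0] = [10, 13]
r2 m[X9→φ4] = [9, 6]
r2 m[X9→φ5] = [5, 11]
r2 m[X13→φ1] = [0, 2]
r2 m[X13→φ6] = [8, 0]
r3 m[φ0→X14] = [14, 12]
r3 m[φ0→X9] = [12, 12]
r3 m[φ1→X14] = [5, 2]
r3 m[φ1→X13] = [18, 12]
r3 m[φ2→X14] = [5, 3]
r3 m[φ2→X11] = [12, 12]
r3 m[φ3→X11] = [5, 2]
r3 m[φ4→X9] = [3, 9]
r3 m[φ5→X9] = [7, 4]
r3 m[φ6→X13] = [0, 2]
r3 m[φ7→X14] = [6, 9]
r3 m[X14→φ0] = [9, 10]
r3 m[X14→φ1] = [10, 12]
r3 m[X14→φ2] = [13, 11]
r3 m[X14→φ7] = [7, 3]
r3 m[X11→φ2] = [5, 2]
r3 m[X11→φ3] = [0, 1]
r3 m[X9→φ0] = [10, 13]
r3 m[X9→φ4] = [9, 6]
r3 m[X9→φ5] = [5, 11]
r3 m[X13→φ1] = [0, 2]
r3 m[X13→φ6] = [8, 0]
r4 m[φ0→X14] = [14, 12]
r4 m[φ0→X9] = [12, 12]
r4 m[φ1→X14] = [5, 2]
r4 m[φ1→X13] = [18, 12]
r4 m[φ2→X14] = [5, 3]
r4 m[φ2→X11] = [12, 12]
r4 m[φ3→X11] = [5, 2]
r4 m[φ4→X9] = [3, 9]
r4 m[φ5→X9] = [7, 4]
r4 m[φ6→X13] = [0, 2]
r4 m[φ7→X14] = [6, 9]
r4 m[X14→φ0] = [16, 14]
r4 m[X14→φ1] = [25, 24]
r4 m[X14→φ2] = [25, 23]
r4 m[X14→φ7] = [24, 17]
r4 m[X11→φ2] = [5, 2]
r4 m[X11→φ3] = [12, 12]
r4 m[X9→φ0] = [10, 13]
r4 m[X9→φ4] = [19, 16]
r4 m[X9→φ5] = [15, 21]
r4 m[X13→φ1] = [0, 2]
r4 m[X13→φ6] = [18, 12]
r5 m[φ0→X14] = [14, 12]
r5 m[φ0→X9] = [16, 16]
r5 m[φ1→X14] = [5, 2]
r5 m[φ1→X13] = [32, 24]
r5 m[φ2→X14] = [5, 3]
r5 m[φ2→X11] = [24, 24]
r5 m[φ3→X11] = [5, 2]
r5 m[φ4→X9] = [3, 9]
r5 m[φ5→X9] = [7, 4]
r5 m[φ6→X13] = [0, 2]
r5 m[φ7→X14] = [6, 9]
r5 m[X14→φ0] = [16, 14]
r5 m[X14→φ1] = [25, 24]
r5 m[X14→φ2] = [25, 23]
r5 m[X14→φ7] = [24, 17]
r5 m[X11→φ2] = [5, 2]
r5 m[X11→φ3] = [12, 12]
r5 m[X9→φ0] = [10, 13]
r5 m[X9→φ4] = [19, 16]
r5 m[X9→φ5] = [15, 21]
r5 m[X13→φ1] = [0, 2]
r5 m[X13→φ6] = [18, 12]
r6 m[φ0→X14] = [14, 12]
r6 m[φ0→X9] = [16, 16]
r6 m[φ1→X14] = [5, 2]
r6 m[φ1→X13] = [32, 24]
r6 m[φ2→X14] = [5, 3]
r6 m[φ2→X11] = [24, 24]
r6 m[φ3→X11] = [5, 2]
r6 m[φ4→X9] = [3, 9]
r6 m[φ5→X9] = [7, 4]
r6 m[φ6→X13] = [0, 2]
r6 m[φ7→X14] = [6, 9]
r6 m[X14→φ0] = [16, 14]
r6 m[X14→φ1] = [25, 24]
r6 m[X14→φ2] = [25, 23]
r6 m[X14→φ7] = [24, 17]
r6 m[X11→φ2] = [5, 2]
r6 m[X11→φ3] = [24, 24]
r6 m[X9→φ0] = [10, 13]
r6 m[X9→φ4] = [23, 20]
r6 m[X9→φ5] = [19, 25]
r6 m[X13→φ1] = [0, 2]
r6 m[X13→φ6] = [32, 24]
r7 m[φ0→X14] = [14, 12]
r7 m[φ0→X9] = [16, 16]
r7 m[φ1→X14] = [5, 2]
r7 m[φ1→X13] = [32, 24]
r7 m[φ2→X14] = [5, 3]
r7 m[φ2→X11] = [24, 24]
r7 m[φ3→X11] = [5, 2]
r7 m[φ4→X9] = [3, 9]
r7 m[φ5→X9] = [7, 4]
r7 m[φ6→X13] = [0, 2]
r7 m[φ7→X14] = [6, 9]
r7 m[X14→φ0] = [16, 14]
r7 m[X14→φ1] = [25, 24]
r7 m[X14→φ2] = [25, 23]
r7 m[X14→φ7] = [24, 17]
r7 m[X11→φ2] = [5, 2]
r7 m[X11→φ3] = [24, 24]
r7 m[X9→φ0] = [10, 13]
r7 m[X9→φ4] = [23, 20]
r7 m[X9→φ5] = [19, 25]
r7 m[X13→φ1] = [0, 2]
r7 m[X13→φ6] = [32, 24]
fixed point reached at round 7
b[X13] = ⊗ incoming = [32, 26]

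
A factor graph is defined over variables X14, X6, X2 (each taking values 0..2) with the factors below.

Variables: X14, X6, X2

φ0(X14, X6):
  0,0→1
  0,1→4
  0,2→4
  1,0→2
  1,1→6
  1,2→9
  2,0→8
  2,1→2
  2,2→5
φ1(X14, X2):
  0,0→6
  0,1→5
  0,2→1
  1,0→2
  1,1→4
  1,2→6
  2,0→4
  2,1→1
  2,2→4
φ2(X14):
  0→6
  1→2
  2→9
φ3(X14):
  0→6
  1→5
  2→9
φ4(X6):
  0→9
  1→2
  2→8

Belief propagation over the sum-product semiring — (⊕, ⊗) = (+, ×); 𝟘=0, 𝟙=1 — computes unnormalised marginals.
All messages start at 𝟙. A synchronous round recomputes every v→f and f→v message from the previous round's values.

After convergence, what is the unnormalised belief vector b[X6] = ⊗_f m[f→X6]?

init: all messages = 𝟙 over 3 values
r1 m[φ0→X14] = [9, 17, 15]
r1 m[φ0→X6] = [11, 12, 18]
r1 m[φ1→X14] = [12, 12, 9]
r1 m[φ1→X2] = [12, 10, 11]
r1 m[φ2→X14] = [6, 2, 9]
r1 m[φ3→X14] = [6, 5, 9]
r1 m[φ4→X6] = [9, 2, 8]
r1 m[X14→φ0] = [1, 1, 1]
r1 m[X14→φ1] = [1, 1, 1]
r1 m[X14→φ2] = [1, 1, 1]
r1 m[X14→φ3] = [1, 1, 1]
r1 m[X6→φ0] = [1, 1, 1]
r1 m[X6→φ4] = [1, 1, 1]
r1 m[X2→φ1] = [1, 1, 1]
r2 m[φ0→X14] = [9, 17, 15]
r2 m[φ0→X6] = [11, 12, 18]
r2 m[φ1→X14] = [12, 12, 9]
r2 m[φ1→X2] = [12, 10, 11]
r2 m[φ2→X14] = [6, 2, 9]
r2 m[φ3→X14] = [6, 5, 9]
r2 m[φ4→X6] = [9, 2, 8]
r2 m[X14→φ0] = [432, 120, 729]
r2 m[X14→φ1] = [324, 170, 1215]
r2 m[X14→φ2] = [648, 1020, 1215]
r2 m[X14→φ3] = [648, 408, 1215]
r2 m[X6→φ0] = [9, 2, 8]
r2 m[X6→φ4] = [11, 12, 18]
r2 m[X2→φ1] = [1, 1, 1]
r3 m[φ0→X14] = [49, 102, 116]
r3 m[φ0→X6] = [6504, 3906, 6453]
r3 m[φ1→X14] = [12, 12, 9]
r3 m[φ1→X2] = [7144, 3515, 6204]
r3 m[φ2→X14] = [6, 2, 9]
r3 m[φ3→X14] = [6, 5, 9]
r3 m[φ4→X6] = [9, 2, 8]
r3 m[X14→φ0] = [432, 120, 729]
r3 m[X14→φ1] = [324, 170, 1215]
r3 m[X14→φ2] = [648, 1020, 1215]
r3 m[X14→φ3] = [648, 408, 1215]
r3 m[X6→φ0] = [9, 2, 8]
r3 m[X6→φ4] = [11, 12, 18]
r3 m[X2→φ1] = [1, 1, 1]
r4 m[φ0→X14] = [49, 102, 116]
r4 m[φ0→X6] = [6504, 3906, 6453]
r4 m[φ1→X14] = [12, 12, 9]
r4 m[φ1→X2] = [7144, 3515, 6204]
r4 m[φ2→X14] = [6, 2, 9]
r4 m[φ3→X14] = [6, 5, 9]
r4 m[φ4→X6] = [9, 2, 8]
r4 m[X14→φ0] = [432, 120, 729]
r4 m[X14→φ1] = [1764, 1020, 9396]
r4 m[X14→φ2] = [3528, 6120, 9396]
r4 m[X14→φ3] = [3528, 2448, 9396]
r4 m[X6→φ0] = [9, 2, 8]
r4 m[X6→φ4] = [6504, 3906, 6453]
r4 m[X2→φ1] = [1, 1, 1]
r5 m[φ0→X14] = [49, 102, 116]
r5 m[φ0→X6] = [6504, 3906, 6453]
r5 m[φ1→X14] = [12, 12, 9]
r5 m[φ1→X2] = [50208, 22296, 45468]
r5 m[φ2→X14] = [6, 2, 9]
r5 m[φ3→X14] = [6, 5, 9]
r5 m[φ4→X6] = [9, 2, 8]
r5 m[X14→φ0] = [432, 120, 729]
r5 m[X14→φ1] = [1764, 1020, 9396]
r5 m[X14→φ2] = [3528, 6120, 9396]
r5 m[X14→φ3] = [3528, 2448, 9396]
r5 m[X6→φ0] = [9, 2, 8]
r5 m[X6→φ4] = [6504, 3906, 6453]
r5 m[X2→φ1] = [1, 1, 1]
r6 m[φ0→X14] = [49, 102, 116]
r6 m[φ0→X6] = [6504, 3906, 6453]
r6 m[φ1→X14] = [12, 12, 9]
r6 m[φ1→X2] = [50208, 22296, 45468]
r6 m[φ2→X14] = [6, 2, 9]
r6 m[φ3→X14] = [6, 5, 9]
r6 m[φ4→X6] = [9, 2, 8]
r6 m[X14→φ0] = [432, 120, 729]
r6 m[X14→φ1] = [1764, 1020, 9396]
r6 m[X14→φ2] = [3528, 6120, 9396]
r6 m[X14→φ3] = [3528, 2448, 9396]
r6 m[X6→φ0] = [9, 2, 8]
r6 m[X6→φ4] = [6504, 3906, 6453]
r6 m[X2→φ1] = [1, 1, 1]
fixed point reached at round 6
b[X6] = ⊗ incoming = [58536, 7812, 51624]

b[X6] = [58536, 7812, 51624]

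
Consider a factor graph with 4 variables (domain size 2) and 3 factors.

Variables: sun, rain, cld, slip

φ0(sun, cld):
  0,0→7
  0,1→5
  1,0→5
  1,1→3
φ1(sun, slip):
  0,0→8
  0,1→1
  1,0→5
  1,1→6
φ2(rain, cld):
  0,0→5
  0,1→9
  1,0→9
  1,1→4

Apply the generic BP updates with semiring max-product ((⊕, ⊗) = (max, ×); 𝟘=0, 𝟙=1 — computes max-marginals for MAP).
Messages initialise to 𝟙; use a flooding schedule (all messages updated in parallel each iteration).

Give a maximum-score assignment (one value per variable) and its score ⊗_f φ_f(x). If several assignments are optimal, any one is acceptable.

assignment: (sun=0, rain=1, cld=0, slip=0); score = 504

init: all messages = 𝟙 over 2 values
r1 m[φ0→sun] = [7, 5]
r1 m[φ0→cld] = [7, 5]
r1 m[φ1→sun] = [8, 6]
r1 m[φ1→slip] = [8, 6]
r1 m[φ2→rain] = [9, 9]
r1 m[φ2→cld] = [9, 9]
r1 m[sun→φ0] = [1, 1]
r1 m[sun→φ1] = [1, 1]
r1 m[rain→φ2] = [1, 1]
r1 m[cld→φ0] = [1, 1]
r1 m[cld→φ2] = [1, 1]
r1 m[slip→φ1] = [1, 1]
r2 m[φ0→sun] = [7, 5]
r2 m[φ0→cld] = [7, 5]
r2 m[φ1→sun] = [8, 6]
r2 m[φ1→slip] = [8, 6]
r2 m[φ2→rain] = [9, 9]
r2 m[φ2→cld] = [9, 9]
r2 m[sun→φ0] = [8, 6]
r2 m[sun→φ1] = [7, 5]
r2 m[rain→φ2] = [1, 1]
r2 m[cld→φ0] = [9, 9]
r2 m[cld→φ2] = [7, 5]
r2 m[slip→φ1] = [1, 1]
r3 m[φ0→sun] = [63, 45]
r3 m[φ0→cld] = [56, 40]
r3 m[φ1→sun] = [8, 6]
r3 m[φ1→slip] = [56, 30]
r3 m[φ2→rain] = [45, 63]
r3 m[φ2→cld] = [9, 9]
r3 m[sun→φ0] = [8, 6]
r3 m[sun→φ1] = [7, 5]
r3 m[rain→φ2] = [1, 1]
r3 m[cld→φ0] = [9, 9]
r3 m[cld→φ2] = [7, 5]
r3 m[slip→φ1] = [1, 1]
r4 m[φ0→sun] = [63, 45]
r4 m[φ0→cld] = [56, 40]
r4 m[φ1→sun] = [8, 6]
r4 m[φ1→slip] = [56, 30]
r4 m[φ2→rain] = [45, 63]
r4 m[φ2→cld] = [9, 9]
r4 m[sun→φ0] = [8, 6]
r4 m[sun→φ1] = [63, 45]
r4 m[rain→φ2] = [1, 1]
r4 m[cld→φ0] = [9, 9]
r4 m[cld→φ2] = [56, 40]
r4 m[slip→φ1] = [1, 1]
r5 m[φ0→sun] = [63, 45]
r5 m[φ0→cld] = [56, 40]
r5 m[φ1→sun] = [8, 6]
r5 m[φ1→slip] = [504, 270]
r5 m[φ2→rain] = [360, 504]
r5 m[φ2→cld] = [9, 9]
r5 m[sun→φ0] = [8, 6]
r5 m[sun→φ1] = [63, 45]
r5 m[rain→φ2] = [1, 1]
r5 m[cld→φ0] = [9, 9]
r5 m[cld→φ2] = [56, 40]
r5 m[slip→φ1] = [1, 1]
r6 m[φ0→sun] = [63, 45]
r6 m[φ0→cld] = [56, 40]
r6 m[φ1→sun] = [8, 6]
r6 m[φ1→slip] = [504, 270]
r6 m[φ2→rain] = [360, 504]
r6 m[φ2→cld] = [9, 9]
r6 m[sun→φ0] = [8, 6]
r6 m[sun→φ1] = [63, 45]
r6 m[rain→φ2] = [1, 1]
r6 m[cld→φ0] = [9, 9]
r6 m[cld→φ2] = [56, 40]
r6 m[slip→φ1] = [1, 1]
fixed point reached at round 6
traceback from sun: (sun=0, rain=1, cld=0, slip=0), score=504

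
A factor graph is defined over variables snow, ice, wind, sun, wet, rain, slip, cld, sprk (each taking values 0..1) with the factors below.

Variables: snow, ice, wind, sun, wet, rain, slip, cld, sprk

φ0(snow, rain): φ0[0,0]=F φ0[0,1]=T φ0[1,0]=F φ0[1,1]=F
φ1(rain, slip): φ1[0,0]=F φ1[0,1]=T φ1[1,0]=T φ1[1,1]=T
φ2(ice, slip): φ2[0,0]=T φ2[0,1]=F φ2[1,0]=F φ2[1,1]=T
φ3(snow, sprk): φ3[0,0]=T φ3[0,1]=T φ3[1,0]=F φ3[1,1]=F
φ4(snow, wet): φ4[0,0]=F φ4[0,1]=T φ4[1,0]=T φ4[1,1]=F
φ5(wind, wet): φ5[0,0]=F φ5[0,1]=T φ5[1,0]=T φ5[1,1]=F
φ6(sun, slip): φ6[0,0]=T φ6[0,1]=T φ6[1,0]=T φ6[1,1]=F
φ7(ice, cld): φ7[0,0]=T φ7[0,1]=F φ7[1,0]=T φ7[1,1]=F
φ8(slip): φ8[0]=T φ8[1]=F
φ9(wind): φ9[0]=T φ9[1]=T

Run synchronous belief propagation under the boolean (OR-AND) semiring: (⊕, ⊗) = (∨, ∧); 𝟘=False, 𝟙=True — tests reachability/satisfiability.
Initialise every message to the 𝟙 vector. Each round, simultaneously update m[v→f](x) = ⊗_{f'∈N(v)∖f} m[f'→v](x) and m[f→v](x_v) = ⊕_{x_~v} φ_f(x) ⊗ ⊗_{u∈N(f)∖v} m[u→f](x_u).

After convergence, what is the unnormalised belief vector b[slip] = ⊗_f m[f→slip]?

b[slip] = [T, F]

init: all messages = 𝟙 over 2 values
r1 m[φ0→snow] = [T, F]
r1 m[φ0→rain] = [F, T]
r1 m[φ1→rain] = [T, T]
r1 m[φ1→slip] = [T, T]
r1 m[φ2→ice] = [T, T]
r1 m[φ2→slip] = [T, T]
r1 m[φ3→snow] = [T, F]
r1 m[φ3→sprk] = [T, T]
r1 m[φ4→snow] = [T, T]
r1 m[φ4→wet] = [T, T]
r1 m[φ5→wind] = [T, T]
r1 m[φ5→wet] = [T, T]
r1 m[φ6→sun] = [T, T]
r1 m[φ6→slip] = [T, T]
r1 m[φ7→ice] = [T, T]
r1 m[φ7→cld] = [T, F]
r1 m[φ8→slip] = [T, F]
r1 m[φ9→wind] = [T, T]
r1 m[snow→φ0] = [T, T]
r1 m[snow→φ3] = [T, T]
r1 m[snow→φ4] = [T, T]
r1 m[ice→φ2] = [T, T]
r1 m[ice→φ7] = [T, T]
r1 m[wind→φ5] = [T, T]
r1 m[wind→φ9] = [T, T]
r1 m[sun→φ6] = [T, T]
r1 m[wet→φ4] = [T, T]
r1 m[wet→φ5] = [T, T]
r1 m[rain→φ0] = [T, T]
r1 m[rain→φ1] = [T, T]
r1 m[slip→φ1] = [T, T]
r1 m[slip→φ2] = [T, T]
r1 m[slip→φ6] = [T, T]
r1 m[slip→φ8] = [T, T]
r1 m[cld→φ7] = [T, T]
r1 m[sprk→φ3] = [T, T]
r2 m[φ0→snow] = [T, F]
r2 m[φ0→rain] = [F, T]
r2 m[φ1→rain] = [T, T]
r2 m[φ1→slip] = [T, T]
r2 m[φ2→ice] = [T, T]
r2 m[φ2→slip] = [T, T]
r2 m[φ3→snow] = [T, F]
r2 m[φ3→sprk] = [T, T]
r2 m[φ4→snow] = [T, T]
r2 m[φ4→wet] = [T, T]
r2 m[φ5→wind] = [T, T]
r2 m[φ5→wet] = [T, T]
r2 m[φ6→sun] = [T, T]
r2 m[φ6→slip] = [T, T]
r2 m[φ7→ice] = [T, T]
r2 m[φ7→cld] = [T, F]
r2 m[φ8→slip] = [T, F]
r2 m[φ9→wind] = [T, T]
r2 m[snow→φ0] = [T, F]
r2 m[snow→φ3] = [T, F]
r2 m[snow→φ4] = [T, F]
r2 m[ice→φ2] = [T, T]
r2 m[ice→φ7] = [T, T]
r2 m[wind→φ5] = [T, T]
r2 m[wind→φ9] = [T, T]
r2 m[sun→φ6] = [T, T]
r2 m[wet→φ4] = [T, T]
r2 m[wet→φ5] = [T, T]
r2 m[rain→φ0] = [T, T]
r2 m[rain→φ1] = [F, T]
r2 m[slip→φ1] = [T, F]
r2 m[slip→φ2] = [T, F]
r2 m[slip→φ6] = [T, F]
r2 m[slip→φ8] = [T, T]
r2 m[cld→φ7] = [T, T]
r2 m[sprk→φ3] = [T, T]
r3 m[φ0→snow] = [T, F]
r3 m[φ0→rain] = [F, T]
r3 m[φ1→rain] = [F, T]
r3 m[φ1→slip] = [T, T]
r3 m[φ2→ice] = [T, F]
r3 m[φ2→slip] = [T, T]
r3 m[φ3→snow] = [T, F]
r3 m[φ3→sprk] = [T, T]
r3 m[φ4→snow] = [T, T]
r3 m[φ4→wet] = [F, T]
r3 m[φ5→wind] = [T, T]
r3 m[φ5→wet] = [T, T]
r3 m[φ6→sun] = [T, T]
r3 m[φ6→slip] = [T, T]
r3 m[φ7→ice] = [T, T]
r3 m[φ7→cld] = [T, F]
r3 m[φ8→slip] = [T, F]
r3 m[φ9→wind] = [T, T]
r3 m[snow→φ0] = [T, F]
r3 m[snow→φ3] = [T, F]
r3 m[snow→φ4] = [T, F]
r3 m[ice→φ2] = [T, T]
r3 m[ice→φ7] = [T, T]
r3 m[wind→φ5] = [T, T]
r3 m[wind→φ9] = [T, T]
r3 m[sun→φ6] = [T, T]
r3 m[wet→φ4] = [T, T]
r3 m[wet→φ5] = [T, T]
r3 m[rain→φ0] = [T, T]
r3 m[rain→φ1] = [F, T]
r3 m[slip→φ1] = [T, F]
r3 m[slip→φ2] = [T, F]
r3 m[slip→φ6] = [T, F]
r3 m[slip→φ8] = [T, T]
r3 m[cld→φ7] = [T, T]
r3 m[sprk→φ3] = [T, T]
r4 m[φ0→snow] = [T, F]
r4 m[φ0→rain] = [F, T]
r4 m[φ1→rain] = [F, T]
r4 m[φ1→slip] = [T, T]
r4 m[φ2→ice] = [T, F]
r4 m[φ2→slip] = [T, T]
r4 m[φ3→snow] = [T, F]
r4 m[φ3→sprk] = [T, T]
r4 m[φ4→snow] = [T, T]
r4 m[φ4→wet] = [F, T]
r4 m[φ5→wind] = [T, T]
r4 m[φ5→wet] = [T, T]
r4 m[φ6→sun] = [T, T]
r4 m[φ6→slip] = [T, T]
r4 m[φ7→ice] = [T, T]
r4 m[φ7→cld] = [T, F]
r4 m[φ8→slip] = [T, F]
r4 m[φ9→wind] = [T, T]
r4 m[snow→φ0] = [T, F]
r4 m[snow→φ3] = [T, F]
r4 m[snow→φ4] = [T, F]
r4 m[ice→φ2] = [T, T]
r4 m[ice→φ7] = [T, F]
r4 m[wind→φ5] = [T, T]
r4 m[wind→φ9] = [T, T]
r4 m[sun→φ6] = [T, T]
r4 m[wet→φ4] = [T, T]
r4 m[wet→φ5] = [F, T]
r4 m[rain→φ0] = [F, T]
r4 m[rain→φ1] = [F, T]
r4 m[slip→φ1] = [T, F]
r4 m[slip→φ2] = [T, F]
r4 m[slip→φ6] = [T, F]
r4 m[slip→φ8] = [T, T]
r4 m[cld→φ7] = [T, T]
r4 m[sprk→φ3] = [T, T]
r5 m[φ0→snow] = [T, F]
r5 m[φ0→rain] = [F, T]
r5 m[φ1→rain] = [F, T]
r5 m[φ1→slip] = [T, T]
r5 m[φ2→ice] = [T, F]
r5 m[φ2→slip] = [T, T]
r5 m[φ3→snow] = [T, F]
r5 m[φ3→sprk] = [T, T]
r5 m[φ4→snow] = [T, T]
r5 m[φ4→wet] = [F, T]
r5 m[φ5→wind] = [T, F]
r5 m[φ5→wet] = [T, T]
r5 m[φ6→sun] = [T, T]
r5 m[φ6→slip] = [T, T]
r5 m[φ7→ice] = [T, T]
r5 m[φ7→cld] = [T, F]
r5 m[φ8→slip] = [T, F]
r5 m[φ9→wind] = [T, T]
r5 m[snow→φ0] = [T, F]
r5 m[snow→φ3] = [T, F]
r5 m[snow→φ4] = [T, F]
r5 m[ice→φ2] = [T, T]
r5 m[ice→φ7] = [T, F]
r5 m[wind→φ5] = [T, T]
r5 m[wind→φ9] = [T, T]
r5 m[sun→φ6] = [T, T]
r5 m[wet→φ4] = [T, T]
r5 m[wet→φ5] = [F, T]
r5 m[rain→φ0] = [F, T]
r5 m[rain→φ1] = [F, T]
r5 m[slip→φ1] = [T, F]
r5 m[slip→φ2] = [T, F]
r5 m[slip→φ6] = [T, F]
r5 m[slip→φ8] = [T, T]
r5 m[cld→φ7] = [T, T]
r5 m[sprk→φ3] = [T, T]
r6 m[φ0→snow] = [T, F]
r6 m[φ0→rain] = [F, T]
r6 m[φ1→rain] = [F, T]
r6 m[φ1→slip] = [T, T]
r6 m[φ2→ice] = [T, F]
r6 m[φ2→slip] = [T, T]
r6 m[φ3→snow] = [T, F]
r6 m[φ3→sprk] = [T, T]
r6 m[φ4→snow] = [T, T]
r6 m[φ4→wet] = [F, T]
r6 m[φ5→wind] = [T, F]
r6 m[φ5→wet] = [T, T]
r6 m[φ6→sun] = [T, T]
r6 m[φ6→slip] = [T, T]
r6 m[φ7→ice] = [T, T]
r6 m[φ7→cld] = [T, F]
r6 m[φ8→slip] = [T, F]
r6 m[φ9→wind] = [T, T]
r6 m[snow→φ0] = [T, F]
r6 m[snow→φ3] = [T, F]
r6 m[snow→φ4] = [T, F]
r6 m[ice→φ2] = [T, T]
r6 m[ice→φ7] = [T, F]
r6 m[wind→φ5] = [T, T]
r6 m[wind→φ9] = [T, F]
r6 m[sun→φ6] = [T, T]
r6 m[wet→φ4] = [T, T]
r6 m[wet→φ5] = [F, T]
r6 m[rain→φ0] = [F, T]
r6 m[rain→φ1] = [F, T]
r6 m[slip→φ1] = [T, F]
r6 m[slip→φ2] = [T, F]
r6 m[slip→φ6] = [T, F]
r6 m[slip→φ8] = [T, T]
r6 m[cld→φ7] = [T, T]
r6 m[sprk→φ3] = [T, T]
r7 m[φ0→snow] = [T, F]
r7 m[φ0→rain] = [F, T]
r7 m[φ1→rain] = [F, T]
r7 m[φ1→slip] = [T, T]
r7 m[φ2→ice] = [T, F]
r7 m[φ2→slip] = [T, T]
r7 m[φ3→snow] = [T, F]
r7 m[φ3→sprk] = [T, T]
r7 m[φ4→snow] = [T, T]
r7 m[φ4→wet] = [F, T]
r7 m[φ5→wind] = [T, F]
r7 m[φ5→wet] = [T, T]
r7 m[φ6→sun] = [T, T]
r7 m[φ6→slip] = [T, T]
r7 m[φ7→ice] = [T, T]
r7 m[φ7→cld] = [T, F]
r7 m[φ8→slip] = [T, F]
r7 m[φ9→wind] = [T, T]
r7 m[snow→φ0] = [T, F]
r7 m[snow→φ3] = [T, F]
r7 m[snow→φ4] = [T, F]
r7 m[ice→φ2] = [T, T]
r7 m[ice→φ7] = [T, F]
r7 m[wind→φ5] = [T, T]
r7 m[wind→φ9] = [T, F]
r7 m[sun→φ6] = [T, T]
r7 m[wet→φ4] = [T, T]
r7 m[wet→φ5] = [F, T]
r7 m[rain→φ0] = [F, T]
r7 m[rain→φ1] = [F, T]
r7 m[slip→φ1] = [T, F]
r7 m[slip→φ2] = [T, F]
r7 m[slip→φ6] = [T, F]
r7 m[slip→φ8] = [T, T]
r7 m[cld→φ7] = [T, T]
r7 m[sprk→φ3] = [T, T]
fixed point reached at round 7
b[slip] = ⊗ incoming = [T, F]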